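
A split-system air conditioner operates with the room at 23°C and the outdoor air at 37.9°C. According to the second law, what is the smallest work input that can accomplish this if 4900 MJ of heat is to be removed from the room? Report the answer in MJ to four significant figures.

246.5 MJ

In absolute terms T_C = 296.15 K and T_H = 311.05 K, so ΔT = 14.90 K.
The reversible limit is COP_R = T_C/ΔT = 19.88, so W_min = Q_C/COP = Q_C·ΔT/T_C.
W_min = 4900 × 14.90/296.15 = 246.5 MJ.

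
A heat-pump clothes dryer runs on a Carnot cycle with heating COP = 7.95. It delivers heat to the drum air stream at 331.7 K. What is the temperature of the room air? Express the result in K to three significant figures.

290 K

COP_HP = T_H/(T_H − T_C) gives T_H − T_C = T_H/COP.
With T_H = 331.70 K, T_C = 331.70 × (1 − 1/7.95) = 289.98 K.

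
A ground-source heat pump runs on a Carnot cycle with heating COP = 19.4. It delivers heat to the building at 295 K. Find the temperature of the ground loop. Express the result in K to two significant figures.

280 K

COP_HP = T_H/(T_H − T_C) gives T_H − T_C = T_H/COP.
With T_H = 295.00 K, T_C = 295.00 × (1 − 1/19.4) = 279.79 K.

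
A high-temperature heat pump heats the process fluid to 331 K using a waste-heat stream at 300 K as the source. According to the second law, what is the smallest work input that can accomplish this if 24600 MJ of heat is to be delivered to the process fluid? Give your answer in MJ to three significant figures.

2300 MJ

The reservoir spacing is ΔT = 331 − 300 = 31.00 K.
The reversible limit is COP_HP = T_H/ΔT = 10.68, so W_min = Q_H/COP = Q_H·ΔT/T_H.
W_min = 24600 × 31.00/331.00 = 2304 MJ.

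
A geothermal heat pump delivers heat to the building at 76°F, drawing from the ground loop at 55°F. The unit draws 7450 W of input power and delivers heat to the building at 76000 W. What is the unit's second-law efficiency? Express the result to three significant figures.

COP_actual = Q̇_H/Ẇ = 76000/7450 = 10.20.
In absolute terms T_C = 285.93 K and T_H = 297.59 K, so ΔT = 11.67 K.
COP_Carnot = T_H/ΔT = 297.59/11.67 = 25.51.
η_II = COP_actual/COP_Carnot = 10.20/25.51 = 0.3999.

0.400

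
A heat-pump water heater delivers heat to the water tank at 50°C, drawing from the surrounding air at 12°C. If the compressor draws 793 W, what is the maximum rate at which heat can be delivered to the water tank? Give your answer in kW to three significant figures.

6.74 kW

In absolute terms T_C = 285.15 K and T_H = 323.15 K, so ΔT = 38.00 K.
COP_Carnot = T_H/ΔT = 323.15/38.00 = 8.504.
Q̇_max = COP_Carnot × Ẇ = 8.504 × 793.0 W = 6744 W = 6.744 kW.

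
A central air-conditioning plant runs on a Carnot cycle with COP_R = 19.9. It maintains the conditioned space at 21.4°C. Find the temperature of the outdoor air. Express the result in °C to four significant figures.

36.20 °C

COP_R = T_C/(T_H − T_C) gives T_H − T_C = T_C/COP.
With T_C = 294.55 K, T_H = 294.55 × (1 + 1/19.9) = 309.35 K.
Converting, 309.35 K = 36.20°C.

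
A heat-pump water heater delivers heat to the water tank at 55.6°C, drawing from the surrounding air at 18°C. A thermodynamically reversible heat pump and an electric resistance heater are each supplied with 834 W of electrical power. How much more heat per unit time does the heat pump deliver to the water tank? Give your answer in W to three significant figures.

In absolute terms T_C = 291.15 K and T_H = 328.75 K, so ΔT = 37.60 K.
COP_Carnot = T_H/ΔT = 328.75/37.60 = 8.743.
The heat pump delivers Q̇_H = COP × Ẇ = 7292 W; the resistance heater delivers Ẇ = 834.0 W.
Extra = (COP − 1)·Ẇ = 6458 W.

6460 W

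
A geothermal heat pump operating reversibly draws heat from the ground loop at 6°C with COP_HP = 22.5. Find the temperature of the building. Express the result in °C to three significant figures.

19.0 °C

COP_HP = T_H/(T_H − T_C) rearranges to T_H = COP·T_C/(COP − 1).
With T_C = 279.15 K, T_H = 22.5 × 279.15/21.50 = 292.13 K.
Converting, 292.13 K = 18.98°C.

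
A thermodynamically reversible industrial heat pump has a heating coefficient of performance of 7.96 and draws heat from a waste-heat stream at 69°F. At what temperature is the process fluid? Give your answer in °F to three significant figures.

COP_HP = T_H/(T_H − T_C) rearranges to T_H = COP·T_C/(COP − 1).
With T_C = 293.71 K, T_H = 7.96 × 293.71/6.960 = 335.90 K.
Converting, 335.90 K = 144.96°F.

145 °F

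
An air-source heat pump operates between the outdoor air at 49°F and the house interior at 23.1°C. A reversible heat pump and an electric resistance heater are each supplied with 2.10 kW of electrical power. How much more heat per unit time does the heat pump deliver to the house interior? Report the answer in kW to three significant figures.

43.5 kW

In absolute terms T_C = 282.59 K and T_H = 296.25 K, so ΔT = 13.66 K.
COP_Carnot = T_H/ΔT = 296.25/13.66 = 21.69.
The heat pump delivers Q̇_H = COP × Ẇ = 45.56 kW; the resistance heater delivers Ẇ = 2.100 kW.
Extra = (COP − 1)·Ẇ = 43.46 kW.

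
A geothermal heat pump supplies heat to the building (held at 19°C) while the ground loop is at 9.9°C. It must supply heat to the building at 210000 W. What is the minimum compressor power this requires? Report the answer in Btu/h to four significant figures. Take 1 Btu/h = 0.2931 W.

22320 Btu/h

In absolute terms T_C = 283.05 K and T_H = 292.15 K, so ΔT = 9.100 K.
COP_Carnot = T_H/ΔT = 292.15/9.100 = 32.10.
Ẇ_min = Q̇/COP_Carnot = 210000/32.10 = 6541 W = 22320 Btu/h.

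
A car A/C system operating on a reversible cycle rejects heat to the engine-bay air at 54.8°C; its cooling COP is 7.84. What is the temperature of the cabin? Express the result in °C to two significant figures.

For a Carnot refrigerator COP_R = T_C/(T_H − T_C), so T_C = COP·T_H/(1 + COP).
With T_H = 327.95 K, T_C = 7.84 × 327.95/8.840 = 290.85 K.
Converting, 290.85 K = 17.70°C.

18 °C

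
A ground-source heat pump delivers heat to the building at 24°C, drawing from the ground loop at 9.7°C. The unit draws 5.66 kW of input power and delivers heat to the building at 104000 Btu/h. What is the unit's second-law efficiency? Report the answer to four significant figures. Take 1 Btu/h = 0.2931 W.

0.2592

Converting, Q̇_H = 104000 Btu/h = 30.48 kW, so COP_actual = Q̇_H/Ẇ = 30.48/5.660 = 5.386.
In absolute terms T_C = 282.85 K and T_H = 297.15 K, so ΔT = 14.30 K.
COP_Carnot = T_H/ΔT = 297.15/14.30 = 20.78.
η_II = COP_actual/COP_Carnot = 5.386/20.78 = 0.2592.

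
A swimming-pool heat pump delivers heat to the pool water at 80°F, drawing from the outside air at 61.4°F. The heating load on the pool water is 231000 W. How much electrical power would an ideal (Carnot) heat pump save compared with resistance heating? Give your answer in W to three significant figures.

223000 W

In absolute terms T_C = 289.48 K and T_H = 299.82 K, so ΔT = 10.33 K.
COP_Carnot = T_H/ΔT = 299.82/10.33 = 29.01.
Resistance heating needs Ẇ_res = Q̇_H = 231000 W; the reversible heat pump needs only Ẇ_hp = Q̇_H/COP = 7962 W.
Saving = 231000 − 7962 = 223000 W.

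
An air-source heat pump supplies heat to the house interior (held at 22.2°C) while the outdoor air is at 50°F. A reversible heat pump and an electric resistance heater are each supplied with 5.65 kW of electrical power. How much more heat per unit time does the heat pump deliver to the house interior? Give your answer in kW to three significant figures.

In absolute terms T_C = 283.15 K and T_H = 295.35 K, so ΔT = 12.20 K.
COP_Carnot = T_H/ΔT = 295.35/12.20 = 24.21.
The heat pump delivers Q̇_H = COP × Ẇ = 136.8 kW; the resistance heater delivers Ẇ = 5.650 kW.
Extra = (COP − 1)·Ẇ = 131.1 kW.

131 kW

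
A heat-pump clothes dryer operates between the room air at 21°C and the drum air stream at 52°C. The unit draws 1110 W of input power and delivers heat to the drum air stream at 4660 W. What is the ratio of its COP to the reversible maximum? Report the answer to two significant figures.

0.40

COP_actual = Q̇_H/Ẇ = 4660/1110 = 4.198.
In absolute terms T_C = 294.15 K and T_H = 325.15 K, so ΔT = 31.00 K.
COP_Carnot = T_H/ΔT = 325.15/31.00 = 10.49.
η_II = COP_actual/COP_Carnot = 4.198/10.49 = 0.4003.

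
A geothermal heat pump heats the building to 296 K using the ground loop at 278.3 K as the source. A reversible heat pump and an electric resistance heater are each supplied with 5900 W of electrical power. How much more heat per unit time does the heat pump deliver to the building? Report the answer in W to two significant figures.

93000 W

The reservoir spacing is ΔT = 296 − 278.3 = 17.70 K.
COP_Carnot = T_H/ΔT = 296.00/17.70 = 16.72.
The heat pump delivers Q̇_H = COP × Ẇ = 98670 W; the resistance heater delivers Ẇ = 5900 W.
Extra = (COP − 1)·Ẇ = 92770 W.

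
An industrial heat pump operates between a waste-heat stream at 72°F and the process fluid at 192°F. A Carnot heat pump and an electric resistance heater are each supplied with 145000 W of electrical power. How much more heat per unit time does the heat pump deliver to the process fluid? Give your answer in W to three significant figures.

In absolute terms T_C = 295.37 K and T_H = 362.04 K, so ΔT = 66.67 K.
COP_Carnot = T_H/ΔT = 362.04/66.67 = 5.431.
The heat pump delivers Q̇_H = COP × Ẇ = 787400 W; the resistance heater delivers Ẇ = 145000 W.
Extra = (COP − 1)·Ẇ = 642400 W.

642000 W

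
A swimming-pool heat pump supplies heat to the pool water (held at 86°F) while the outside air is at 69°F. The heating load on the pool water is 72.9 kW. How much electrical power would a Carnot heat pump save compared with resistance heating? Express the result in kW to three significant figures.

In absolute terms T_C = 293.71 K and T_H = 303.15 K, so ΔT = 9.444 K.
COP_Carnot = T_H/ΔT = 303.15/9.444 = 32.10.
Resistance heating needs Ẇ_res = Q̇_H = 72.90 kW; the reversible heat pump needs only Ẇ_hp = Q̇_H/COP = 2.271 kW.
Saving = 72.90 − 2.271 = 70.63 kW.

70.6 kW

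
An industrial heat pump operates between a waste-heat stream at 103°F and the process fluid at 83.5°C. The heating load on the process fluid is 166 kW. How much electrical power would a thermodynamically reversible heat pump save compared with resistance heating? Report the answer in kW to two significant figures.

In absolute terms T_C = 312.59 K and T_H = 356.65 K, so ΔT = 44.06 K.
COP_Carnot = T_H/ΔT = 356.65/44.06 = 8.095.
Resistance heating needs Ẇ_res = Q̇_H = 166.0 kW; the reversible heat pump needs only Ẇ_hp = Q̇_H/COP = 20.51 kW.
Saving = 166.0 − 20.51 = 145.5 kW.

150 kW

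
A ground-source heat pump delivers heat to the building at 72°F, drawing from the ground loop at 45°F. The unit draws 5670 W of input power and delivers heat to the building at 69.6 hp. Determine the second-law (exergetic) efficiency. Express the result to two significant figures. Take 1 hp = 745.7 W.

Converting, Q̇_H = 69.60 hp = 51900 W, so COP_actual = Q̇_H/Ẇ = 51900/5670 = 9.154.
In absolute terms T_C = 280.37 K and T_H = 295.37 K, so ΔT = 15.00 K.
COP_Carnot = T_H/ΔT = 295.37/15.00 = 19.69.
η_II = COP_actual/COP_Carnot = 9.154/19.69 = 0.4648.

0.46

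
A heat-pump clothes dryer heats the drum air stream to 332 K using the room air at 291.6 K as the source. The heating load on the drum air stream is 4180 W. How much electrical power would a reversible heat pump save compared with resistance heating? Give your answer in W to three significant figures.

The reservoir spacing is ΔT = 332 − 291.6 = 40.40 K.
COP_Carnot = T_H/ΔT = 332.00/40.40 = 8.218.
Resistance heating needs Ẇ_res = Q̇_H = 4180 W; the reversible heat pump needs only Ẇ_hp = Q̇_H/COP = 508.7 W.
Saving = 4180 − 508.7 = 3671 W.

3670 W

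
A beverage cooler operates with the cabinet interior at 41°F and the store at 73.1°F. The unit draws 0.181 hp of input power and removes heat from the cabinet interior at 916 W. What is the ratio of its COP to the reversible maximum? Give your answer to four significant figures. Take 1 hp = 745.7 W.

0.4351

Converting, Q̇_C = 916.0 W = 1.228 hp, so COP_actual = Q̇_C/Ẇ = 1.228/0.1810 = 6.787.
In absolute terms T_C = 278.15 K and T_H = 295.98 K, so ΔT = 17.83 K.
COP_Carnot = T_C/ΔT = 278.15/17.83 = 15.60.
η_II = COP_actual/COP_Carnot = 6.787/15.60 = 0.4351.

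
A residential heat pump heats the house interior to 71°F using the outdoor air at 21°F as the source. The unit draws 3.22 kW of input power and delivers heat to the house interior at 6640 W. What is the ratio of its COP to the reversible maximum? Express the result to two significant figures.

0.19

Converting, Q̇_H = 6640 W = 6.640 kW, so COP_actual = Q̇_H/Ẇ = 6.640/3.220 = 2.062.
In absolute terms T_C = 267.04 K and T_H = 294.82 K, so ΔT = 27.78 K.
COP_Carnot = T_H/ΔT = 294.82/27.78 = 10.61.
η_II = COP_actual/COP_Carnot = 2.062/10.61 = 0.1943.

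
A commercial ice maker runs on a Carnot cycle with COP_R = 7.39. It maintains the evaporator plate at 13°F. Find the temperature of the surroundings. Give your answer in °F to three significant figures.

COP_R = T_C/(T_H − T_C) gives T_H − T_C = T_C/COP.
With T_C = 262.59 K, T_H = 262.59 × (1 + 1/7.39) = 298.13 K.
Converting, 298.13 K = 76.96°F.

77.0 °F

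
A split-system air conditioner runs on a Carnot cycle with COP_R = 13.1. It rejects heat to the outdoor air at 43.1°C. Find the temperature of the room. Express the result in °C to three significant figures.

20.7 °C

For a Carnot refrigerator COP_R = T_C/(T_H − T_C), so T_C = COP·T_H/(1 + COP).
With T_H = 316.25 K, T_C = 13.1 × 316.25/14.10 = 293.82 K.
Converting, 293.82 K = 20.67°C.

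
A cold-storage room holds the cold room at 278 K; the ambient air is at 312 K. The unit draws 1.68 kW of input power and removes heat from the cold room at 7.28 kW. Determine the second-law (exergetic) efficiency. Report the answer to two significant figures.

COP_actual = Q̇_C/Ẇ = 7.280/1.680 = 4.333.
The reservoir spacing is ΔT = 312 − 278 = 34.00 K.
COP_Carnot = T_C/ΔT = 278.00/34.00 = 8.176.
η_II = COP_actual/COP_Carnot = 4.333/8.176 = 0.5300.

0.53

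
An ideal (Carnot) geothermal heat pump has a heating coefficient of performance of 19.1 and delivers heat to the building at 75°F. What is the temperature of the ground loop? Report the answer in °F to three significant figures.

COP_HP = T_H/(T_H − T_C) gives T_H − T_C = T_H/COP.
With T_H = 297.04 K, T_C = 297.04 × (1 − 1/19.1) = 281.49 K.
Converting, 281.49 K = 47.01°F.

47.0 °F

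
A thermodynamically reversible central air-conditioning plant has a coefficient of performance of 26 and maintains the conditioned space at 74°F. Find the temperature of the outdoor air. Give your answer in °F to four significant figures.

94.53 °F

COP_R = T_C/(T_H − T_C) gives T_H − T_C = T_C/COP.
With T_C = 296.48 K, T_H = 296.48 × (1 + 1/26) = 307.89 K.
Converting, 307.89 K = 94.53°F.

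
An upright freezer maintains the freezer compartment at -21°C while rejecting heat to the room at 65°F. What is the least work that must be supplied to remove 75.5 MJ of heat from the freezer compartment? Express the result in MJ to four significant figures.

In absolute terms T_C = 252.15 K and T_H = 291.48 K, so ΔT = 39.33 K.
The reversible limit is COP_R = T_C/ΔT = 6.411, so W_min = Q_C/COP = Q_C·ΔT/T_C.
W_min = 75.50 × 39.33/252.15 = 11.78 MJ.

11.78 MJ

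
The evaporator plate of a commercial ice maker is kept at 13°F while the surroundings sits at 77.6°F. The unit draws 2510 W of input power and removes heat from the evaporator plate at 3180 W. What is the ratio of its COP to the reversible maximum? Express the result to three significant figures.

COP_actual = Q̇_C/Ẇ = 3180/2510 = 1.267.
In absolute terms T_C = 262.59 K and T_H = 298.48 K, so ΔT = 35.89 K.
COP_Carnot = T_C/ΔT = 262.59/35.89 = 7.317.
η_II = COP_actual/COP_Carnot = 1.267/7.317 = 0.1732.

0.173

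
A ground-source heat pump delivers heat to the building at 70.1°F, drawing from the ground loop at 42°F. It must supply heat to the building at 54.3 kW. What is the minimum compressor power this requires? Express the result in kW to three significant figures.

In absolute terms T_C = 278.71 K and T_H = 294.32 K, so ΔT = 15.61 K.
COP_Carnot = T_H/ΔT = 294.32/15.61 = 18.85.
Ẇ_min = Q̇/COP_Carnot = 54.30/18.85 = 2.880 kW.

2.88 kW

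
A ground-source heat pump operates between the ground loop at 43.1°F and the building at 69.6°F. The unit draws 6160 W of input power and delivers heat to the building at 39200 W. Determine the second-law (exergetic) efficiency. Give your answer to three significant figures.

0.319

COP_actual = Q̇_H/Ẇ = 39200/6160 = 6.364.
In absolute terms T_C = 279.32 K and T_H = 294.04 K, so ΔT = 14.72 K.
COP_Carnot = T_H/ΔT = 294.04/14.72 = 19.97.
η_II = COP_actual/COP_Carnot = 6.364/19.97 = 0.3186.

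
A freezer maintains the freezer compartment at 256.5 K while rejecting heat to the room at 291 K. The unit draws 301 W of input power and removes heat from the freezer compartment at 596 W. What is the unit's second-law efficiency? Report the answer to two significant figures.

COP_actual = Q̇_C/Ẇ = 596.0/301.0 = 1.980.
The reservoir spacing is ΔT = 291 − 256.5 = 34.50 K.
COP_Carnot = T_C/ΔT = 256.50/34.50 = 7.435.
η_II = COP_actual/COP_Carnot = 1.980/7.435 = 0.2663.

0.27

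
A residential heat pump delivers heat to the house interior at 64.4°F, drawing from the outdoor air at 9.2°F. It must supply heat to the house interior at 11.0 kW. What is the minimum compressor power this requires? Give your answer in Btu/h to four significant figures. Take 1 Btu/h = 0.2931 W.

3953 Btu/h

In absolute terms T_C = 260.48 K and T_H = 291.15 K, so ΔT = 30.67 K.
COP_Carnot = T_H/ΔT = 291.15/30.67 = 9.494.
Ẇ_min = Q̇/COP_Carnot = 11.00/9.494 = 1.159 kW = 3953 Btu/h.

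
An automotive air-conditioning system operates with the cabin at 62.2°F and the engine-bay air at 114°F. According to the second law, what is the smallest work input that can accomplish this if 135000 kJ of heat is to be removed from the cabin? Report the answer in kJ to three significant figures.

13400 kJ

In absolute terms T_C = 289.93 K and T_H = 318.71 K, so ΔT = 28.78 K.
The reversible limit is COP_R = T_C/ΔT = 10.07, so W_min = Q_C/COP = Q_C·ΔT/T_C.
W_min = 135000 × 28.78/289.93 = 13400 kJ.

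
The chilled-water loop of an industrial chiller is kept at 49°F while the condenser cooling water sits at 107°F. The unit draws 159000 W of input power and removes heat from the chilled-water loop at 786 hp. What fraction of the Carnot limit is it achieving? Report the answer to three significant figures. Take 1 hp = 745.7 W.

Converting, Q̇_C = 786.0 hp = 586100 W, so COP_actual = Q̇_C/Ẇ = 586100/159000 = 3.686.
In absolute terms T_C = 282.59 K and T_H = 314.82 K, so ΔT = 32.22 K.
COP_Carnot = T_C/ΔT = 282.59/32.22 = 8.770.
η_II = COP_actual/COP_Carnot = 3.686/8.770 = 0.4203.

0.420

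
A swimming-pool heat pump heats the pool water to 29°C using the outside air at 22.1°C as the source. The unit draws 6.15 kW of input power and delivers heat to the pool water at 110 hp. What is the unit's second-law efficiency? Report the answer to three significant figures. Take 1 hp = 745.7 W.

0.305

Converting, Q̇_H = 110.0 hp = 82.03 kW, so COP_actual = Q̇_H/Ẇ = 82.03/6.150 = 13.34.
In absolute terms T_C = 295.25 K and T_H = 302.15 K, so ΔT = 6.900 K.
COP_Carnot = T_H/ΔT = 302.15/6.900 = 43.79.
η_II = COP_actual/COP_Carnot = 13.34/43.79 = 0.3046.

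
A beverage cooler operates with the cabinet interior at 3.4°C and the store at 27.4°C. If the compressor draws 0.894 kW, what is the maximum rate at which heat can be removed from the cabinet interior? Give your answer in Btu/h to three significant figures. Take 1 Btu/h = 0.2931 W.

In absolute terms T_C = 276.55 K and T_H = 300.55 K, so ΔT = 24.00 K.
COP_Carnot = T_C/ΔT = 276.55/24.00 = 11.52.
Q̇_max = COP_Carnot × Ẇ = 11.52 × 0.8940 kW = 10.30 kW = 35150 Btu/h.

35100 Btu/h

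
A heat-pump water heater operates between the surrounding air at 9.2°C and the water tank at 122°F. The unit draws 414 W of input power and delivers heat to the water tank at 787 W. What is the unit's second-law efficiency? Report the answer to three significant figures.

COP_actual = Q̇_H/Ẇ = 787.0/414.0 = 1.901.
In absolute terms T_C = 282.35 K and T_H = 323.15 K, so ΔT = 40.80 K.
COP_Carnot = T_H/ΔT = 323.15/40.80 = 7.920.
η_II = COP_actual/COP_Carnot = 1.901/7.920 = 0.2400.

0.240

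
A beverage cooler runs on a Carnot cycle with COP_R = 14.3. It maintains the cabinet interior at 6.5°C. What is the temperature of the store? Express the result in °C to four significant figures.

26.06 °C

COP_R = T_C/(T_H − T_C) gives T_H − T_C = T_C/COP.
With T_C = 279.65 K, T_H = 279.65 × (1 + 1/14.3) = 299.21 K.
Converting, 299.21 K = 26.06°C.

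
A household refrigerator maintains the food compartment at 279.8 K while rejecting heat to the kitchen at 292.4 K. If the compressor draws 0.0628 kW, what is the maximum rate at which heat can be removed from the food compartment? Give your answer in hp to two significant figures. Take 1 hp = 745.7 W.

1.9 hp

The reservoir spacing is ΔT = 292.4 − 279.8 = 12.60 K.
COP_Carnot = T_C/ΔT = 279.80/12.60 = 22.21.
Q̇_max = COP_Carnot × Ẇ = 22.21 × 0.06280 kW = 1.395 kW = 1.870 hp.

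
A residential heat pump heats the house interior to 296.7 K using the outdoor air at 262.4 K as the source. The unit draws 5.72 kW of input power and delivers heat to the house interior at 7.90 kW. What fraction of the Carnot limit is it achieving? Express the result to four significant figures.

COP_actual = Q̇_H/Ẇ = 7.900/5.720 = 1.381.
The reservoir spacing is ΔT = 296.7 − 262.4 = 34.30 K.
COP_Carnot = T_H/ΔT = 296.70/34.30 = 8.650.
η_II = COP_actual/COP_Carnot = 1.381/8.650 = 0.1597.

0.1597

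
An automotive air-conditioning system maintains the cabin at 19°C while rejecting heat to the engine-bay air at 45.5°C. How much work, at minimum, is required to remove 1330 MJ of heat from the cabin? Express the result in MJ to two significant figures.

In absolute terms T_C = 292.15 K and T_H = 318.65 K, so ΔT = 26.50 K.
The reversible limit is COP_R = T_C/ΔT = 11.02, so W_min = Q_C/COP = Q_C·ΔT/T_C.
W_min = 1330 × 26.50/292.15 = 120.6 MJ.

120 MJ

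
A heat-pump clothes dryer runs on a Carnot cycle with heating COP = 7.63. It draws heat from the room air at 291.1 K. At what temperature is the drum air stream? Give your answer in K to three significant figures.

335 K

COP_HP = T_H/(T_H − T_C) rearranges to T_H = COP·T_C/(COP − 1).
With T_C = 291.10 K, T_H = 7.63 × 291.10/6.630 = 335.01 K.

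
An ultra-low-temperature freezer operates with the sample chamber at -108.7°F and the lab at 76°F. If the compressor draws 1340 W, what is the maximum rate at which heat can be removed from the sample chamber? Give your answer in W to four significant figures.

2546 W

In absolute terms T_C = 194.98 K and T_H = 297.59 K, so ΔT = 102.6 K.
COP_Carnot = T_C/ΔT = 194.98/102.6 = 1.900.
Q̇_max = COP_Carnot × Ẇ = 1.900 × 1340 W = 2546 W.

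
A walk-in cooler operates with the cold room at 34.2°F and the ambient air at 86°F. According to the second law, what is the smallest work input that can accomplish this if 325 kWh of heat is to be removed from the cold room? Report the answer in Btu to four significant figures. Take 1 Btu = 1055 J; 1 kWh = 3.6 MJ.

116300 Btu

In absolute terms T_C = 274.37 K and T_H = 303.15 K, so ΔT = 28.78 K.
The reversible limit is COP_R = T_C/ΔT = 9.534, so W_min = Q_C/COP = Q_C·ΔT/T_C.
W_min = 325.0 × 28.78/274.37 = 34.09 kWh = 116300 Btu.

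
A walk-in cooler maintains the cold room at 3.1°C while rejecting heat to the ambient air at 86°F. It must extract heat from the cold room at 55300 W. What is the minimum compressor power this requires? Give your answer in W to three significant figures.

5380 W

In absolute terms T_C = 276.25 K and T_H = 303.15 K, so ΔT = 26.90 K.
COP_Carnot = T_C/ΔT = 276.25/26.90 = 10.27.
Ẇ_min = Q̇/COP_Carnot = 55300/10.27 = 5385 W.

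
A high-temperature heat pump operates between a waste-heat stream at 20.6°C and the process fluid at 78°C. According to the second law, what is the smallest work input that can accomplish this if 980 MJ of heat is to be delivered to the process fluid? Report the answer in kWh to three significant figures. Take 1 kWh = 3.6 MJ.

44.5 kWh

In absolute terms T_C = 293.75 K and T_H = 351.15 K, so ΔT = 57.40 K.
The reversible limit is COP_HP = T_H/ΔT = 6.118, so W_min = Q_H/COP = Q_H·ΔT/T_H.
W_min = 980.0 × 57.40/351.15 = 160.2 MJ = 44.50 kWh.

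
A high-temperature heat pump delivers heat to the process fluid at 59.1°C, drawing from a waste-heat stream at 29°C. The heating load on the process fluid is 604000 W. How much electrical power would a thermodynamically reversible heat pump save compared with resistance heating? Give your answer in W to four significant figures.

In absolute terms T_C = 302.15 K and T_H = 332.25 K, so ΔT = 30.10 K.
COP_Carnot = T_H/ΔT = 332.25/30.10 = 11.04.
Resistance heating needs Ẇ_res = Q̇_H = 604000 W; the reversible heat pump needs only Ẇ_hp = Q̇_H/COP = 54720 W.
Saving = 604000 − 54720 = 549300 W.

549300 W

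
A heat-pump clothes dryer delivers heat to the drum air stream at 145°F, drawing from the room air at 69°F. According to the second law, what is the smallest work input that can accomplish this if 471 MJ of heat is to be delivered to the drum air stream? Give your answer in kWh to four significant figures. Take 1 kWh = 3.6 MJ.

In absolute terms T_C = 293.71 K and T_H = 335.93 K, so ΔT = 42.22 K.
The reversible limit is COP_HP = T_H/ΔT = 7.956, so W_min = Q_H/COP = Q_H·ΔT/T_H.
W_min = 471.0 × 42.22/335.93 = 59.20 MJ = 16.44 kWh.

16.44 kWh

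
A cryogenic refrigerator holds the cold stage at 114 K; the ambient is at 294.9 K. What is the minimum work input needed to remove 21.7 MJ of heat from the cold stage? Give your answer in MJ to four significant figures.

The reservoir spacing is ΔT = 294.9 − 114 = 180.9 K.
The reversible limit is COP_R = T_C/ΔT = 0.6302, so W_min = Q_C/COP = Q_C·ΔT/T_C.
W_min = 21.70 × 180.9/114.00 = 34.43 MJ.

34.43 MJ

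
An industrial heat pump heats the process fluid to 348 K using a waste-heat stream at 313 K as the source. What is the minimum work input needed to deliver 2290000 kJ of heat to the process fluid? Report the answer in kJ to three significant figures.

230000 kJ

The reservoir spacing is ΔT = 348 − 313 = 35.00 K.
The reversible limit is COP_HP = T_H/ΔT = 9.943, so W_min = Q_H/COP = Q_H·ΔT/T_H.
W_min = 2290000 × 35.00/348.00 = 230300 kJ.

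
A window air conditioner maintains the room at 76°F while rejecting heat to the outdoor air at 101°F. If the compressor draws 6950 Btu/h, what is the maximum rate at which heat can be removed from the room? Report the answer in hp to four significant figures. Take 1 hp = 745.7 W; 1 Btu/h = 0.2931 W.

In absolute terms T_C = 297.59 K and T_H = 311.48 K, so ΔT = 13.89 K.
COP_Carnot = T_C/ΔT = 297.59/13.89 = 21.43.
Q̇_max = COP_Carnot × Ẇ = 21.43 × 6950 Btu/h = 148900 Btu/h = 58.53 hp.

58.53 hp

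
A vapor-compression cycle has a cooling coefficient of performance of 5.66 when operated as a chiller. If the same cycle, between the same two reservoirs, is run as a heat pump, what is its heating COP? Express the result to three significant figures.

The first law on one cycle gives Q_H = Q_C + W, so Q_H/W = Q_C/W + 1.
COP_HP = COP_R + 1 = 5.66 + 1 = 6.66.

6.66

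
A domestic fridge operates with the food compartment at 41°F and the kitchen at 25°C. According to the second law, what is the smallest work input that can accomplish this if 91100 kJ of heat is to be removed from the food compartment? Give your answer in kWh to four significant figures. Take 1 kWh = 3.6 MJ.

In absolute terms T_C = 278.15 K and T_H = 298.15 K, so ΔT = 20.00 K.
The reversible limit is COP_R = T_C/ΔT = 13.91, so W_min = Q_C/COP = Q_C·ΔT/T_C.
W_min = 91100 × 20.00/278.15 = 6550 kJ = 1.820 kWh.

1.820 kWh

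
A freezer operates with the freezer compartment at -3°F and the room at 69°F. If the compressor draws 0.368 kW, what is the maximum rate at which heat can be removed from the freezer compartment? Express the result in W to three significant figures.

2330 W

In absolute terms T_C = 253.71 K and T_H = 293.71 K, so ΔT = 40.00 K.
COP_Carnot = T_C/ΔT = 253.71/40.00 = 6.343.
Q̇_max = COP_Carnot × Ẇ = 6.343 × 0.3680 kW = 2.334 kW = 2334 W.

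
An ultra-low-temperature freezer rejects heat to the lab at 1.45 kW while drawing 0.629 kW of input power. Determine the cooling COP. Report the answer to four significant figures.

The first law gives Q̇_H = Q̇_C + Ẇ, so the three rates are Q̇_C = 0.8210, Q̇_H = 1.450, Ẇ = 0.6290 kW.
COP_R = Q̇_C/Ẇ = 0.8210/0.6290 = 1.305.

1.305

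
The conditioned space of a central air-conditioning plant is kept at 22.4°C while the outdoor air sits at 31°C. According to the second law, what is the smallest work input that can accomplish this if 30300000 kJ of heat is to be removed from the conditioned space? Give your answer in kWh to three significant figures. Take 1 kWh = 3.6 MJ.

245 kWh

In absolute terms T_C = 295.55 K and T_H = 304.15 K, so ΔT = 8.600 K.
The reversible limit is COP_R = T_C/ΔT = 34.37, so W_min = Q_C/COP = Q_C·ΔT/T_C.
W_min = 30300000 × 8.600/295.55 = 881700 kJ = 244.9 kWh.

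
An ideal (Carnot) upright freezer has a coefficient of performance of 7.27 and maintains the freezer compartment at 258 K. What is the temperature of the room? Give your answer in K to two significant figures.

COP_R = T_C/(T_H − T_C) gives T_H − T_C = T_C/COP.
With T_C = 258.00 K, T_H = 258.00 × (1 + 1/7.27) = 293.49 K.

290 K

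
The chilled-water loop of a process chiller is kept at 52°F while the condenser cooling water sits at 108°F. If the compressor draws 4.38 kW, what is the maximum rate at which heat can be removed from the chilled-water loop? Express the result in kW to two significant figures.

40 kW

In absolute terms T_C = 284.26 K and T_H = 315.37 K, so ΔT = 31.11 K.
COP_Carnot = T_C/ΔT = 284.26/31.11 = 9.137.
Q̇_max = COP_Carnot × Ẇ = 9.137 × 4.380 kW = 40.02 kW.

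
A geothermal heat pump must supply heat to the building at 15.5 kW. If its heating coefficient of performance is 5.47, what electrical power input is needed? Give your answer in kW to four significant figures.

Ẇ = Q̇_H/COP_HP = 15.50/5.47 = 2.834 kW.

2.834 kW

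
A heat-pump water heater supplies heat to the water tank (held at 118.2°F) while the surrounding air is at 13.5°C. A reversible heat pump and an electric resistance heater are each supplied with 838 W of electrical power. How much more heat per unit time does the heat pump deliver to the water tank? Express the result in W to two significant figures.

7000 W

In absolute terms T_C = 286.65 K and T_H = 321.04 K, so ΔT = 34.39 K.
COP_Carnot = T_H/ΔT = 321.04/34.39 = 9.336.
The heat pump delivers Q̇_H = COP × Ẇ = 7823 W; the resistance heater delivers Ẇ = 838.0 W.
Extra = (COP − 1)·Ẇ = 6985 W.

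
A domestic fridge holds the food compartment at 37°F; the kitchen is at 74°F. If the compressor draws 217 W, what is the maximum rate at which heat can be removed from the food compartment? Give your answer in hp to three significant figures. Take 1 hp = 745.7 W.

3.91 hp

In absolute terms T_C = 275.93 K and T_H = 296.48 K, so ΔT = 20.56 K.
COP_Carnot = T_C/ΔT = 275.93/20.56 = 13.42.
Q̇_max = COP_Carnot × Ẇ = 13.42 × 217.0 W = 2913 W = 3.906 hp.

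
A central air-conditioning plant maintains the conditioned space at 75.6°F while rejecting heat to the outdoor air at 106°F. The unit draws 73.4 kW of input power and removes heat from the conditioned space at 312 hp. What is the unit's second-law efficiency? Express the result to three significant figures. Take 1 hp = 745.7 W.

Converting, Q̇_C = 312.0 hp = 232.7 kW, so COP_actual = Q̇_C/Ẇ = 232.7/73.40 = 3.170.
In absolute terms T_C = 297.37 K and T_H = 314.26 K, so ΔT = 16.89 K.
COP_Carnot = T_C/ΔT = 297.37/16.89 = 17.61.
η_II = COP_actual/COP_Carnot = 3.170/17.61 = 0.1800.

0.180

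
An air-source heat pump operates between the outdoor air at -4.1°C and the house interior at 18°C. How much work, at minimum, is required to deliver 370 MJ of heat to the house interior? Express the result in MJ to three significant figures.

In absolute terms T_C = 269.05 K and T_H = 291.15 K, so ΔT = 22.10 K.
The reversible limit is COP_HP = T_H/ΔT = 13.17, so W_min = Q_H/COP = Q_H·ΔT/T_H.
W_min = 370.0 × 22.10/291.15 = 28.09 MJ.

28.1 MJ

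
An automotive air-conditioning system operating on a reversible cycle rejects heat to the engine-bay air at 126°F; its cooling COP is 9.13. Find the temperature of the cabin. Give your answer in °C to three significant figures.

For a Carnot refrigerator COP_R = T_C/(T_H − T_C), so T_C = COP·T_H/(1 + COP).
With T_H = 325.37 K, T_C = 9.13 × 325.37/10.13 = 293.25 K.
Converting, 293.25 K = 20.10°C.

20.1 °C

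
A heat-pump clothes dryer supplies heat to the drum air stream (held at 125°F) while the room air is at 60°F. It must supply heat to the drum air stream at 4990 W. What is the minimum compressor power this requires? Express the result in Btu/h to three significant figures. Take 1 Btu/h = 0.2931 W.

In absolute terms T_C = 288.71 K and T_H = 324.82 K, so ΔT = 36.11 K.
COP_Carnot = T_H/ΔT = 324.82/36.11 = 8.995.
Ẇ_min = Q̇/COP_Carnot = 4990/8.995 = 554.8 W = 1893 Btu/h.

1890 Btu/h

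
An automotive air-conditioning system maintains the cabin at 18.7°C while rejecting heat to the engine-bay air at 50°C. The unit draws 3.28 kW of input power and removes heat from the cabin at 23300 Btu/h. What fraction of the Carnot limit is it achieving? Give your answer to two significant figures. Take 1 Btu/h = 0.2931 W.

0.22

Converting, Q̇_C = 23300 Btu/h = 6.829 kW, so COP_actual = Q̇_C/Ẇ = 6.829/3.280 = 2.082.
In absolute terms T_C = 291.85 K and T_H = 323.15 K, so ΔT = 31.30 K.
COP_Carnot = T_C/ΔT = 291.85/31.30 = 9.324.
η_II = COP_actual/COP_Carnot = 2.082/9.324 = 0.2233.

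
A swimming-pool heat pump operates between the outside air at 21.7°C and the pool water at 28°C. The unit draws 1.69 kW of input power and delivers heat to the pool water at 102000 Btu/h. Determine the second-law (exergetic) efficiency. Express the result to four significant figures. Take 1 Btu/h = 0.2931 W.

0.3701

Converting, Q̇_H = 102000 Btu/h = 29.90 kW, so COP_actual = Q̇_H/Ẇ = 29.90/1.690 = 17.69.
In absolute terms T_C = 294.85 K and T_H = 301.15 K, so ΔT = 6.300 K.
COP_Carnot = T_H/ΔT = 301.15/6.300 = 47.80.
η_II = COP_actual/COP_Carnot = 17.69/47.80 = 0.3701.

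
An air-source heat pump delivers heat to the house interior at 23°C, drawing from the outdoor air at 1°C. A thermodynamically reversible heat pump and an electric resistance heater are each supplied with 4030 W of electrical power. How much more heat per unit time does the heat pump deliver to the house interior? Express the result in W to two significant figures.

50000 W

In absolute terms T_C = 274.15 K and T_H = 296.15 K, so ΔT = 22.00 K.
COP_Carnot = T_H/ΔT = 296.15/22.00 = 13.46.
The heat pump delivers Q̇_H = COP × Ẇ = 54250 W; the resistance heater delivers Ẇ = 4030 W.
Extra = (COP − 1)·Ẇ = 50220 W.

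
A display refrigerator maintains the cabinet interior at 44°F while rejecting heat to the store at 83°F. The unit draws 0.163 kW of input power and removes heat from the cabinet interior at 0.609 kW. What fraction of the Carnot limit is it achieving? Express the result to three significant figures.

0.289

COP_actual = Q̇_C/Ẇ = 0.6090/0.1630 = 3.736.
In absolute terms T_C = 279.82 K and T_H = 301.48 K, so ΔT = 21.67 K.
COP_Carnot = T_C/ΔT = 279.82/21.67 = 12.91.
η_II = COP_actual/COP_Carnot = 3.736/12.91 = 0.2893.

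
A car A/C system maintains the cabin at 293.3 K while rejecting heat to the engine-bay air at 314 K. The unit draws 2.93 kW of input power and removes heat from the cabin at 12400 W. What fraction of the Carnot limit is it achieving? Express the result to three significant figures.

Converting, Q̇_C = 12400 W = 12.40 kW, so COP_actual = Q̇_C/Ẇ = 12.40/2.930 = 4.232.
The reservoir spacing is ΔT = 314 − 293.3 = 20.70 K.
COP_Carnot = T_C/ΔT = 293.30/20.70 = 14.17.
η_II = COP_actual/COP_Carnot = 4.232/14.17 = 0.2987.

0.299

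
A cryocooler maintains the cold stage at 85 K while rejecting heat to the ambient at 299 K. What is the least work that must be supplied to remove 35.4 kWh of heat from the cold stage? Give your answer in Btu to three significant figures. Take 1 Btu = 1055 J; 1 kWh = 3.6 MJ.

304000 Btu

The reservoir spacing is ΔT = 299 − 85 = 214.0 K.
The reversible limit is COP_R = T_C/ΔT = 0.3972, so W_min = Q_C/COP = Q_C·ΔT/T_C.
W_min = 35.40 × 214.0/85.00 = 89.12 kWh = 304100 Btu.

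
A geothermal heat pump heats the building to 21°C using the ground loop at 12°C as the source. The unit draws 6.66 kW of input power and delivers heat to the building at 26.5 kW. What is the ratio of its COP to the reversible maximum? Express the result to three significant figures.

0.122

COP_actual = Q̇_H/Ẇ = 26.50/6.660 = 3.979.
In absolute terms T_C = 285.15 K and T_H = 294.15 K, so ΔT = 9.000 K.
COP_Carnot = T_H/ΔT = 294.15/9.000 = 32.68.
η_II = COP_actual/COP_Carnot = 3.979/32.68 = 0.1217.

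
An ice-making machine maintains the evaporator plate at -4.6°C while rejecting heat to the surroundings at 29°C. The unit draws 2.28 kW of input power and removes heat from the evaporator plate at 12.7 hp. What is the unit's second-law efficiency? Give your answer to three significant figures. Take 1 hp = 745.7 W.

Converting, Q̇_C = 12.70 hp = 9.470 kW, so COP_actual = Q̇_C/Ẇ = 9.470/2.280 = 4.154.
In absolute terms T_C = 268.55 K and T_H = 302.15 K, so ΔT = 33.60 K.
COP_Carnot = T_C/ΔT = 268.55/33.60 = 7.993.
η_II = COP_actual/COP_Carnot = 4.154/7.993 = 0.5197.

0.520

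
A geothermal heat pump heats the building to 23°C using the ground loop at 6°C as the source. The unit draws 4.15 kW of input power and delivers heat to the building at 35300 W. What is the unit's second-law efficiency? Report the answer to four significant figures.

0.4883

Converting, Q̇_H = 35300 W = 35.30 kW, so COP_actual = Q̇_H/Ẇ = 35.30/4.150 = 8.506.
In absolute terms T_C = 279.15 K and T_H = 296.15 K, so ΔT = 17.00 K.
COP_Carnot = T_H/ΔT = 296.15/17.00 = 17.42.
η_II = COP_actual/COP_Carnot = 8.506/17.42 = 0.4883.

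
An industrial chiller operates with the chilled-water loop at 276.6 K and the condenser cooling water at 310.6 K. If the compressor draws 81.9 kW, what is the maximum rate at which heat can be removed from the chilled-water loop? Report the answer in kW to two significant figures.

The reservoir spacing is ΔT = 310.6 − 276.6 = 34.00 K.
COP_Carnot = T_C/ΔT = 276.60/34.00 = 8.135.
Q̇_max = COP_Carnot × Ẇ = 8.135 × 81.90 kW = 666.3 kW.

670 kW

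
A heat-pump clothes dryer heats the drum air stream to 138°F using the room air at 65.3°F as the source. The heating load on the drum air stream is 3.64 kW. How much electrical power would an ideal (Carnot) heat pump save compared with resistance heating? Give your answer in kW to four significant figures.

3.197 kW

In absolute terms T_C = 291.65 K and T_H = 332.04 K, so ΔT = 40.39 K.
COP_Carnot = T_H/ΔT = 332.04/40.39 = 8.221.
Resistance heating needs Ẇ_res = Q̇_H = 3.640 kW; the reversible heat pump needs only Ẇ_hp = Q̇_H/COP = 0.4428 kW.
Saving = 3.640 − 0.4428 = 3.197 kW.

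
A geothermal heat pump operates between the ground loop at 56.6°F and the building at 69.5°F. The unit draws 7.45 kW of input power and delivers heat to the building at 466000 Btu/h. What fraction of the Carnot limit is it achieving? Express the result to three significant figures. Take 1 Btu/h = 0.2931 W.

0.447

Converting, Q̇_H = 466000 Btu/h = 136.6 kW, so COP_actual = Q̇_H/Ẇ = 136.6/7.450 = 18.33.
In absolute terms T_C = 286.82 K and T_H = 293.98 K, so ΔT = 7.167 K.
COP_Carnot = T_H/ΔT = 293.98/7.167 = 41.02.
η_II = COP_actual/COP_Carnot = 18.33/41.02 = 0.4469.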